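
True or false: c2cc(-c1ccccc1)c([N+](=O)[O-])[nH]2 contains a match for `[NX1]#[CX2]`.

False

The pattern [NX1]#[CX2] describes a nitrogen triple-bonded to a two-connected carbon — a nitrile.
The closest candidate here is a nitro group (-[N+](=O)[O-]), but there is no C#N triple bond. No other fragment satisfies the full query, so there is no match.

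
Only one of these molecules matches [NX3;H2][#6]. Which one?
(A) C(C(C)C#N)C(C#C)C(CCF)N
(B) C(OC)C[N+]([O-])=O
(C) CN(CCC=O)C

[NX3;H2][#6] describes a trivalent nitrogen with two H attached to carbon (a primary amine).
(A) contains a primary amino group (-NH2), which satisfies every atom and bond constraint.
(B) has a nitro group (-[N+](=O)[O-]) but the nitrogen is [N+] with no H, not NX3H2.
(C) has a dimethylamino group (-N(CH3)2) but the nitrogen has H0, not H2.
So the answer is (A).

A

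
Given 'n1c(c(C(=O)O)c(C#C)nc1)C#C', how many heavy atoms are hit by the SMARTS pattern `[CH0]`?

3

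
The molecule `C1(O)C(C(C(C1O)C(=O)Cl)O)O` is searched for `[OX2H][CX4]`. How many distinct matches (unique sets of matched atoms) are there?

4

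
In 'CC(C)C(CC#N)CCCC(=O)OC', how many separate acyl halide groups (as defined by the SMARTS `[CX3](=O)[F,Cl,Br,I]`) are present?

[CX3](=O)[F,Cl,Br,I] is the SMARTS for an acyl halide: a carbonyl carbon bonded to a halogen.
The molecule has a methyl-ester group (-C(=O)OCH3), but the carbonyl is bonded to -O-C, not to a halogen; nothing else fits, so there are 0 matches.

0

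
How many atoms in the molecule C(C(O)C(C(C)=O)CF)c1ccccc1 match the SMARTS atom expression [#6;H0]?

2

The query [#6;H0] means: any carbon with no attached hydrogen.
Check the 15 heavy atoms by environment: 2× C (H2) → no; 2× C (H1) → no; 1× F (H0) → no; 1× O (H1) → no; 1× C (H0) → match; 1× O (H0) → no; 1× C (H3) → no; 1× c (aromatic, H0) → match; 5× c (aromatic, H1) → no.
Summing the matching environments: 1 + 1 = 2 matching atoms.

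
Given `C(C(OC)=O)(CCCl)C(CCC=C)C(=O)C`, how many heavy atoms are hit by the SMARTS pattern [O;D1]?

2

The query [O;D1] means: aliphatic oxygen bonded to exactly one heavy atom.
Check the 16 heavy atoms by environment: 5× C (D2) → no; 4× C (D3) → no; 1× Cl (D1) → no; 2× O (D1) → match; 1× O (D2) → no; 3× C (D1) → no.
That gives 2 matching atoms.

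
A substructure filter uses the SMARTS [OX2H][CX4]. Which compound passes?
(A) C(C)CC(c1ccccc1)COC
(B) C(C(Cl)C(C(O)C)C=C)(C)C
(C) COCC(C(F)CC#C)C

B

[OX2H][CX4] describes a hydroxyl oxygen bound to an sp3 (X4) carbon (an aliphatic alcohol).
(A) has a methoxy ether (-OCH3) but the oxygen has H0 (ether), not H1.
(B) contains a hydroxyl group (-OH), which satisfies every atom and bond constraint.
(C) has a methoxy ether (-OCH3) but the oxygen has H0 (ether), not H1.
So the answer is (B).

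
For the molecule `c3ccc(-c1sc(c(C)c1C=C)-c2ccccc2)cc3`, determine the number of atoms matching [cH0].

The query [cH0] means: aromatic carbon with no attached hydrogen (substituted or ring-fusion).
Check the 20 heavy atoms by environment: 1× s (aromatic, H0) → no; 6× c (aromatic, H0) → match; 10× c (aromatic, H1) → no; 1× C (H1) → no; 1× C (H2) → no; 1× C (H3) → no.
That gives 6 matching atoms.

6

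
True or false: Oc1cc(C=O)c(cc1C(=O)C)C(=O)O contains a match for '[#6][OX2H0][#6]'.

False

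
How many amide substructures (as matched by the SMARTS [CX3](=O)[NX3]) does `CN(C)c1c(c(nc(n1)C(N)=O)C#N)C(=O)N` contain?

2

[CX3](=O)[NX3] is the SMARTS for an amide: a carbonyl carbon bonded to a trivalent nitrogen.
The molecule carries 2 separate instances of a primary amide (-C(=O)NH2) meeting every constraint; each maps to a distinct set of atoms, giving 2 matches.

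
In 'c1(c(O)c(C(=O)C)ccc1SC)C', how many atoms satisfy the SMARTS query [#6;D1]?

3

The query [#6;D1] means: carbon bonded to exactly one heavy atom.
Check the 13 heavy atoms by environment: 4× c (aromatic, D3) → no; 2× c (aromatic, D2) → no; 3× C (D1) → match; 1× S (D2) → no; 2× O (D1) → no; 1× C (D3) → no.
That gives 3 matching atoms.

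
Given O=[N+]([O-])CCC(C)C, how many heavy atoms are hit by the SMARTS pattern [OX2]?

0

The query [OX2] means: aliphatic oxygen with two total connections — ether, hydroxyl, or ester single-bond O.
Check the 8 heavy atoms by environment: 5× C (X4) → no; 1× N (charge +1, X3) → no; 1× O (charge -1, X1) → no; 1× O (X1) → no.
No environment satisfies the query, so 0 matching atoms.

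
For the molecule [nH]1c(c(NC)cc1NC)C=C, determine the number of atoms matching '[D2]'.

5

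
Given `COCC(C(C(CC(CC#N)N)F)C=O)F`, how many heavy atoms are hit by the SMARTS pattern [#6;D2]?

The query [#6;D2] means: any carbon bonded to exactly two heavy atoms.
Check the 16 heavy atoms by environment: 5× C (D2) → match; 4× C (D3) → no; 1× O (D2) → no; 1× C (D1) → no; 2× N (D1) → no; 2× F (D1) → no; 1× O (D1) → no.
That gives 5 matching atoms.

5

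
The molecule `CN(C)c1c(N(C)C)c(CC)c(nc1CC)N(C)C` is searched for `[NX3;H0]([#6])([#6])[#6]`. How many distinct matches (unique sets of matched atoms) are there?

3

[NX3;H0]([#6])([#6])[#6] is the SMARTS for a tertiary amine: a trivalent nitrogen with no H, bonded to three carbons.
The molecule carries 3 separate instances of a dimethylamino group (-N(CH3)2) meeting every constraint; each maps to a distinct set of atoms, giving 3 matches.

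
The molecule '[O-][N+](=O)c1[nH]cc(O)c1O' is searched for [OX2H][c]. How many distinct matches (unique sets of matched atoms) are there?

2

[OX2H][c] is the SMARTS for a phenol: a hydroxyl oxygen attached to an aromatic carbon.
The molecule carries 2 separate instances of a hydroxyl group (-OH) meeting every constraint; each maps to a distinct set of atoms, giving 2 matches.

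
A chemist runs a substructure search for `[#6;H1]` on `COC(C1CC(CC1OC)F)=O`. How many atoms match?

3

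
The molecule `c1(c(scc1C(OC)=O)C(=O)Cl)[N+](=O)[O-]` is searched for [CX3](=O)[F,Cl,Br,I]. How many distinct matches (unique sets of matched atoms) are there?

[CX3](=O)[F,Cl,Br,I] is the SMARTS for an acyl halide: a carbonyl carbon bonded to a halogen.
Exactly one fragment in the molecule meets all constraints, giving 1 match.

1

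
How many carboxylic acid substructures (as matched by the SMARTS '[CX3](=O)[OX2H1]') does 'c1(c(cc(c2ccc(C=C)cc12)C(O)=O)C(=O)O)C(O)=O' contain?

[CX3](=O)[OX2H1] is the SMARTS for a carboxylic acid: an sp2 carbon double-bonded to O and single-bonded to an -OH oxygen.
The molecule carries 3 separate instances of a carboxylic acid group (-C(=O)OH) meeting every constraint; each maps to a distinct set of atoms, giving 3 matches.

3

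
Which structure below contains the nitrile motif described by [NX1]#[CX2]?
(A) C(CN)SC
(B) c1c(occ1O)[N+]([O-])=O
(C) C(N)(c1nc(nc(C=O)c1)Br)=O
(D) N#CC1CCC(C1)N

D

[NX1]#[CX2] describes a nitrogen triple-bonded to a two-connected carbon (a nitrile).
(A) has a primary amino group (-NH2) but the nitrogen is NX3 (three connections), not NX1 triple-bonded.
(B) has a nitro group (-[N+](=O)[O-]) but there is no C#N triple bond.
(C) has a primary amide (-C(=O)NH2) but the nitrogen is NX3, not NX1.
(D) contains a nitrile (-C#N), which satisfies every atom and bond constraint.
So the answer is (D).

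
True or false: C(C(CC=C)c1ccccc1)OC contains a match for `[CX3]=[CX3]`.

The pattern [CX3]=[CX3] describes a non-aromatic C=C double bond between two sp2 carbons — an alkene.
The molecule carries a vinyl group (-CH=CH2), whose atoms satisfy every constraint of the query, so the pattern matches.

True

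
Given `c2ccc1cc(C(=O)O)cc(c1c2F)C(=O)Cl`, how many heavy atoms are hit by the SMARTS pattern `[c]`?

10

The query [c] means: lowercase c matches aromatic carbon only.
Check the 17 heavy atoms by environment: 10× c (aromatic) → match; 2× C → no; 3× O → no; 1× F → no; 1× Cl → no.
That gives 10 matching atoms.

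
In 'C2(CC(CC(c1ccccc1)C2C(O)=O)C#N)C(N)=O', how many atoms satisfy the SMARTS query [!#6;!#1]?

The query [!#6;!#1] means: not carbon and not hydrogen — any heteroatom.
Check the 20 heavy atoms by environment: 9× C → no; 2× N → match; 6× c (aromatic) → no; 3× O → match.
Summing the matching environments: 2 + 3 = 5 matching atoms.

5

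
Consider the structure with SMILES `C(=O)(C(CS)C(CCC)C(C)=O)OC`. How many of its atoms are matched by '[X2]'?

2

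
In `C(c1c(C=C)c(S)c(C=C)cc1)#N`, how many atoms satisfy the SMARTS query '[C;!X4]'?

5

The query [C;!X4] means: aliphatic carbon that does not have four total connections.
Check the 13 heavy atoms by environment: 6× c (aromatic, X3) → no; 1× C (X2) → match; 1× N (X1) → no; 1× S (X2) → no; 4× C (X3) → match.
Summing the matching environments: 1 + 4 = 5 matching atoms.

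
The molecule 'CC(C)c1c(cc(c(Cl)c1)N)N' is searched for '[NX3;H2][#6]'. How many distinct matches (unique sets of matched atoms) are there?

2

[NX3;H2][#6] is the SMARTS for a primary amine: a trivalent nitrogen with two H attached to carbon.
The molecule carries 2 separate instances of a primary amino group (-NH2) meeting every constraint; each maps to a distinct set of atoms, giving 2 matches.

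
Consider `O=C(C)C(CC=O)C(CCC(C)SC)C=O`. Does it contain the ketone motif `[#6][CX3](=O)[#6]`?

The pattern [#6][CX3](=O)[#6] describes a carbonyl carbon (no H) flanked by two carbons — a ketone.
The molecule carries an acetyl/ketone group (-C(=O)CH3), whose atoms satisfy every constraint of the query, so the pattern matches.

Yes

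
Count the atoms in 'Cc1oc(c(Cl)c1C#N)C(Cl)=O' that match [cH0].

The query [cH0] means: aromatic carbon with no attached hydrogen (substituted or ring-fusion).
Check the 12 heavy atoms by environment: 1× o (aromatic, H0) → no; 4× c (aromatic, H0) → match; 2× Cl (H0) → no; 1× C (H3) → no; 2× C (H0) → no; 1× N (H0) → no; 1× O (H0) → no.
That gives 4 matching atoms.

4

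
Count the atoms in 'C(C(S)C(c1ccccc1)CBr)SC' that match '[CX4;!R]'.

The query [CX4;!R] means: aliphatic carbon with four total connections, not in a ring.
Check the 14 heavy atoms by environment: 5× C (X4, acyclic) → match; 1× Br (X1, acyclic) → no; 2× S (X2, acyclic) → no; 6× c (aromatic, X3, in 6-ring) → no.
That gives 5 matching atoms.

5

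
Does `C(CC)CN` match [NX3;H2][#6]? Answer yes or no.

Yes

The pattern [NX3;H2][#6] describes a trivalent nitrogen with two H attached to carbon — a primary amine.
The molecule carries a primary amino group (-NH2), whose atoms satisfy every constraint of the query, so the pattern matches.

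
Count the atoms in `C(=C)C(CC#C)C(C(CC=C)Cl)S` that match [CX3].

4

Check the 13 heavy atoms by environment: 5× C (X4) → no; 4× C (X3) → match; 1× Cl (X1) → no; 2× C (X2) → no; 1× S (X2) → no.
That gives 4 matching atoms.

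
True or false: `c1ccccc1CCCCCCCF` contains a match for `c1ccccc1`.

True

The pattern c1ccccc1 describes six aromatic carbons in a ring — a benzene ring.
The molecule carries a phenyl ring, whose atoms satisfy every constraint of the query, so the pattern matches.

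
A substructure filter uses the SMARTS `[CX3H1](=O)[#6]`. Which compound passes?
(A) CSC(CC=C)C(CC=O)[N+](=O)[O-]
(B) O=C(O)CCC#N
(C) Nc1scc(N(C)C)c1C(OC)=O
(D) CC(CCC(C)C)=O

A

[CX3H1](=O)[#6] describes an sp2 carbon with one H, double-bonded to O and single-bonded to carbon (an aldehyde).
(A) contains an aldehyde (-CHO), which satisfies every atom and bond constraint.
(B) has a carboxylic acid group (-C(=O)OH) but the carbonyl carbon has H0 and is bonded to O, not H1.
(C) has a methyl-ester group (-C(=O)OCH3) but the carbonyl carbon has H0, not H1.
(D) has an acetyl/ketone group (-C(=O)CH3) but the carbonyl carbon has H0 (two carbon neighbours), not H1.
So the answer is (A).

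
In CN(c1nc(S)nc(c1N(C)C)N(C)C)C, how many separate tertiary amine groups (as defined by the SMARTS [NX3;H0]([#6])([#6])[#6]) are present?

3

[NX3;H0]([#6])([#6])[#6] is the SMARTS for a tertiary amine: a trivalent nitrogen with no H, bonded to three carbons.
The molecule carries 3 separate instances of a dimethylamino group (-N(CH3)2) meeting every constraint; each maps to a distinct set of atoms, giving 3 matches.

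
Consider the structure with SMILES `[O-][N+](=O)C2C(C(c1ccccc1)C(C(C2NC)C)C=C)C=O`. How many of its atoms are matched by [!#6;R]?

0

The query [!#6;R] means: non-carbon atom that is part of a ring.
Check the 22 heavy atoms by environment: 6× C (in 6-ring) → no; 6× c (aromatic, in 6-ring) → no; 1× N (charge +1, acyclic) → no; 1× O (charge -1, acyclic) → no; 2× O (acyclic) → no; 1× N (acyclic) → no; 5× C (acyclic) → no.
No environment satisfies the query, so 0 matching atoms.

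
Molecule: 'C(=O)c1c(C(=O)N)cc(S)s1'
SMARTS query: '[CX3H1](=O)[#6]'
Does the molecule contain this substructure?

Yes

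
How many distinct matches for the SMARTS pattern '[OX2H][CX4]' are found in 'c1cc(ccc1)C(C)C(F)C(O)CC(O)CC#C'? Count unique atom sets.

2

[OX2H][CX4] is the SMARTS for an aliphatic alcohol: a hydroxyl oxygen bound to an sp3 (X4) carbon.
The molecule carries 2 separate instances of a hydroxyl group (-OH) meeting every constraint; each maps to a distinct set of atoms, giving 2 matches.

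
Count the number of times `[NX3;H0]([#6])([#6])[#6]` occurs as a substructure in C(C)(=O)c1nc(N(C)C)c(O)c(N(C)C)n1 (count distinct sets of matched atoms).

2

[NX3;H0]([#6])([#6])[#6] is the SMARTS for a tertiary amine: a trivalent nitrogen with no H, bonded to three carbons.
The molecule carries 2 separate instances of a dimethylamino group (-N(CH3)2) meeting every constraint; each maps to a distinct set of atoms, giving 2 matches.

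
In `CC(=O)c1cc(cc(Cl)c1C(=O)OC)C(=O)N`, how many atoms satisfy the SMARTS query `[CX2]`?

The query [CX2] means: C with X2: aliphatic carbon with exactly 2 total connections.
Check the 17 heavy atoms by environment: 6× c (aromatic, X3) → no; 1× Cl (X1) → no; 3× C (X3) → no; 3× O (X1) → no; 1× N (X3) → no; 1× O (X2) → no; 2× C (X4) → no.
No environment satisfies the query, so 0 matching atoms.

0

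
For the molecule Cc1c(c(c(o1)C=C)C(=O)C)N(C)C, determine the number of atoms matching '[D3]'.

6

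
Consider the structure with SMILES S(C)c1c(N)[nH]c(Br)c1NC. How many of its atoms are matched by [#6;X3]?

4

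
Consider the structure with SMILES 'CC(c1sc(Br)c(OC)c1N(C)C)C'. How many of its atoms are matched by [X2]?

The query [X2] means: any atom with exactly two total connections (bonds + H).
Check the 14 heavy atoms by environment: 1× s (aromatic, X2) → match; 4× c (aromatic, X3) → no; 1× Br (X1) → no; 6× C (X4) → no; 1× O (X2) → match; 1× N (X3) → no.
Summing the matching environments: 1 + 1 = 2 matching atoms.

2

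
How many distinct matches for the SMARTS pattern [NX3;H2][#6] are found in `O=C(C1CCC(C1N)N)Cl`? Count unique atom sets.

2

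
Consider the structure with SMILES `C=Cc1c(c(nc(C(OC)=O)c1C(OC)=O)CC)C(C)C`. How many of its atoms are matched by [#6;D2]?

2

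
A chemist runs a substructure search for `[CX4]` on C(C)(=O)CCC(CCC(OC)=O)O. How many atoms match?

7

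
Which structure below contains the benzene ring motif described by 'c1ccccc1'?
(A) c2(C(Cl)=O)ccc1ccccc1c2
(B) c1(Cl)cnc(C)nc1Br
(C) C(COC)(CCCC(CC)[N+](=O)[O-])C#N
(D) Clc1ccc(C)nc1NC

c1ccccc1 describes six aromatic carbons in a ring (a benzene ring).
(A) contains the required atom environment, so the pattern matches.
(B) has a methyl group (-CH3) but no six-membered all-carbon aromatic ring is present.
(C) has a methyl group (-CH3) but no six-membered all-carbon aromatic ring is present.
(D) has a methyl group (-CH3) but no six-membered all-carbon aromatic ring is present.
So the answer is (A).

A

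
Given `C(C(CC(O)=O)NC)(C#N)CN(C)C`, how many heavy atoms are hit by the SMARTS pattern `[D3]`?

4

The query [D3] means: atom with exactly three heavy-atom neighbours.
Check the 14 heavy atoms by environment: 3× C (D2) → no; 3× C (D3) → match; 1× N (D2) → no; 3× C (D1) → no; 1× N (D3) → match; 1× N (D1) → no; 2× O (D1) → no.
Summing the matching environments: 3 + 1 = 4 matching atoms.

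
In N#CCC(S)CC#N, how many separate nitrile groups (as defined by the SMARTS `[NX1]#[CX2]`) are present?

2

[NX1]#[CX2] is the SMARTS for a nitrile: a nitrogen triple-bonded to a two-connected carbon.
The molecule carries 2 separate instances of a nitrile (-C#N) meeting every constraint; each maps to a distinct set of atoms, giving 2 matches.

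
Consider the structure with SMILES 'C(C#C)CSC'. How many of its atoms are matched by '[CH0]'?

1

The query [CH0] means: aliphatic carbon with no attached hydrogen.
Check the 6 heavy atoms by environment: 2× C (H2) → no; 1× C (H0) → match; 1× C (H1) → no; 1× S (H0) → no; 1× C (H3) → no.
That gives 1 matching atom.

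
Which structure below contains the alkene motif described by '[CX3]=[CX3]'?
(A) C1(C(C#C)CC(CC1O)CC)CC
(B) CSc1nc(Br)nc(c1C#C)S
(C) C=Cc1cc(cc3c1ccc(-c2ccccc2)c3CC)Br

C

[CX3]=[CX3] describes a non-aromatic C=C double bond between two sp2 carbons (an alkene).
(A) has an ethyl group (-CH2CH3) but its C-C bond is a single bond between CX4 carbons, not CX3=CX3.
(B) has an ethynyl group (-C#CH) but the C-C bond is a triple bond, not a double bond.
(C) contains a vinyl group (-CH=CH2), which satisfies every atom and bond constraint.
So the answer is (C).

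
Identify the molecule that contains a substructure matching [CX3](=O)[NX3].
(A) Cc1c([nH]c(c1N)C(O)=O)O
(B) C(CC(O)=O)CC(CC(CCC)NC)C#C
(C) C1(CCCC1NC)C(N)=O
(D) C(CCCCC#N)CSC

[CX3](=O)[NX3] describes a carbonyl carbon bonded to a trivalent nitrogen (an amide).
(A) has a primary amino group (-NH2) but the -NH2 is not attached to a carbonyl carbon.
(B) has a carboxylic acid group (-C(=O)OH) but the carbonyl is bonded to O, not to an NX3 nitrogen.
(C) contains a primary amide (-C(=O)NH2), which satisfies every atom and bond constraint.
(D) has a nitrile (-C#N) but the nitrile N is NX1 (triple-bonded), not NX3.
So the answer is (C).

C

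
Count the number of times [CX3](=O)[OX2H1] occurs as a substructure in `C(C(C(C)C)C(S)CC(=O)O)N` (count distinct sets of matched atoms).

[CX3](=O)[OX2H1] is the SMARTS for a carboxylic acid: an sp2 carbon double-bonded to O and single-bonded to an -OH oxygen.
Exactly one fragment in the molecule meets all constraints, giving 1 match.

1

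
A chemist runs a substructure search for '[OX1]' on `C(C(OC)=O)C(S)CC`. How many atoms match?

1

The query [OX1] means: aliphatic oxygen with one total connection — typically a carbonyl =O or an oxide.
Check the 9 heavy atoms by environment: 5× C (X4) → no; 1× S (X2) → no; 1× C (X3) → no; 1× O (X1) → match; 1× O (X2) → no.
That gives 1 matching atom.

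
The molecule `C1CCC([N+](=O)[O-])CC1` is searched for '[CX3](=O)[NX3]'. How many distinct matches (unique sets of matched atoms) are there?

0

[CX3](=O)[NX3] is the SMARTS for an amide: a carbonyl carbon bonded to a trivalent nitrogen.
No fragment in the molecule satisfies every constraint, giving 0 matches.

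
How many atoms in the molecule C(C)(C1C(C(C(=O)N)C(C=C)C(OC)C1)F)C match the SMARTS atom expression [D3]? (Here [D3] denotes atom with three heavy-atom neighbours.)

The query [D3] means: atom with exactly three heavy-atom neighbours.
Check the 17 heavy atoms by environment: 7× C (D3) → match; 2× C (D2) → no; 1× F (D1) → no; 4× C (D1) → no; 1× O (D2) → no; 1× O (D1) → no; 1× N (D1) → no.
That gives 7 matching atoms.

7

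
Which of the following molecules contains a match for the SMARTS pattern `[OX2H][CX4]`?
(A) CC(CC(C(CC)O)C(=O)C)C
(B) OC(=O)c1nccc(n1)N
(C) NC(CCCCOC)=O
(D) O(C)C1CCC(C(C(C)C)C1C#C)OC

A

[OX2H][CX4] describes a hydroxyl oxygen bound to an sp3 (X4) carbon (an aliphatic alcohol).
(A) contains a hydroxyl group (-OH), which satisfies every atom and bond constraint.
(B) has a carboxylic acid group (-C(=O)OH) but the -OH is on a CX3 carbonyl carbon, not a CX4 carbon.
(C) has a methoxy ether (-OCH3) but the oxygen has H0 (ether), not H1.
(D) has a methoxy ether (-OCH3) but the oxygen has H0 (ether), not H1.
So the answer is (A).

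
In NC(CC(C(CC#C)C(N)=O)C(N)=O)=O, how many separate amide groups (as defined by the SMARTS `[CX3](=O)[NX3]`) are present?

3

[CX3](=O)[NX3] is the SMARTS for an amide: a carbonyl carbon bonded to a trivalent nitrogen.
The molecule carries 3 separate instances of a primary amide (-C(=O)NH2) meeting every constraint; each maps to a distinct set of atoms, giving 3 matches.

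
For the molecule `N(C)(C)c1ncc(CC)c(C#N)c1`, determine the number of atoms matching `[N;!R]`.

2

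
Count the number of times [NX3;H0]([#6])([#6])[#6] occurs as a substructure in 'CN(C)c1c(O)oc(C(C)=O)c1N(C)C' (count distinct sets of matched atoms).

[NX3;H0]([#6])([#6])[#6] is the SMARTS for a tertiary amine: a trivalent nitrogen with no H, bonded to three carbons.
The molecule carries 2 separate instances of a dimethylamino group (-N(CH3)2) meeting every constraint; each maps to a distinct set of atoms, giving 2 matches.

2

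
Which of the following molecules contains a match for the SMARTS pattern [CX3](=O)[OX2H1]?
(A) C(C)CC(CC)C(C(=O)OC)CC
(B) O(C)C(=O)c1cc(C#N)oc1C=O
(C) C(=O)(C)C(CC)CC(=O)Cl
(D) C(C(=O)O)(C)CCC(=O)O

D

[CX3](=O)[OX2H1] describes an sp2 carbon double-bonded to O and single-bonded to an -OH oxygen (a carboxylic acid).
(A) has a methyl-ester group (-C(=O)OCH3) but the singly-bonded O has no H (OX2H0, not OX2H1).
(B) has a methyl-ester group (-C(=O)OCH3) but the singly-bonded O has no H (OX2H0, not OX2H1).
(C) has an acyl chloride (-C(=O)Cl) but the carbonyl is bonded to Cl, not to an -OH oxygen.
(D) contains a carboxylic acid group (-C(=O)OH), which satisfies every atom and bond constraint.
So the answer is (D).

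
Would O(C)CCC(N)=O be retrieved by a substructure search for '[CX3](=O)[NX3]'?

The pattern [CX3](=O)[NX3] describes a carbonyl carbon bonded to a trivalent nitrogen — an amide.
The molecule carries a primary amide (-C(=O)NH2), whose atoms satisfy every constraint of the query, so the pattern matches.

Yes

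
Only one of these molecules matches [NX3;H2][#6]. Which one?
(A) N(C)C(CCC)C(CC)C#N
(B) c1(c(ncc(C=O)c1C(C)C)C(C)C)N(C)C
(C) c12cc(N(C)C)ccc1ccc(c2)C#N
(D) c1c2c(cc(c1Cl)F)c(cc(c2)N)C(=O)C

D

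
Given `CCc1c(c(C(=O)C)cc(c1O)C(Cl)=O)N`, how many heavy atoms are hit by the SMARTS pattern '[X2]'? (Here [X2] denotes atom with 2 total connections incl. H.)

1

The query [X2] means: any atom with exactly two total connections (bonds + H).
Check the 16 heavy atoms by environment: 6× c (aromatic, X3) → no; 2× C (X3) → no; 2× O (X1) → no; 3× C (X4) → no; 1× O (X2) → match; 1× Cl (X1) → no; 1× N (X3) → no.
That gives 1 matching atom.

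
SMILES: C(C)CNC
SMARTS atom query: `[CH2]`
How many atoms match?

2

The query [CH2] means: aliphatic carbon with exactly two hydrogens.
Check the 5 heavy atoms by environment: 2× C (H2) → match; 2× C (H3) → no; 1× N (H1) → no.
That gives 2 matching atoms.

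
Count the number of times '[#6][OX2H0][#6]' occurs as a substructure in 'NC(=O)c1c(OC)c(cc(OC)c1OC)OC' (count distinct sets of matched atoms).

4

[#6][OX2H0][#6] is the SMARTS for an ether: an aliphatic oxygen bridging two carbons with no H on the oxygen.
The molecule carries 4 separate instances of a methoxy ether (-OCH3) meeting every constraint; each maps to a distinct set of atoms, giving 4 matches.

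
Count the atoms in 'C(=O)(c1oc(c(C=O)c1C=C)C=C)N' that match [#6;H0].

5

The query [#6;H0] means: any carbon with no attached hydrogen.
Check the 14 heavy atoms by environment: 1× o (aromatic, H0) → no; 4× c (aromatic, H0) → match; 3× C (H1) → no; 2× C (H2) → no; 1× C (H0) → match; 2× O (H0) → no; 1× N (H2) → no.
Summing the matching environments: 4 + 1 = 5 matching atoms.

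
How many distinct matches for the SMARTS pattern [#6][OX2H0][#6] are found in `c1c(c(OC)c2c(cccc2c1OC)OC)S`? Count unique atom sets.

[#6][OX2H0][#6] is the SMARTS for an ether: an aliphatic oxygen bridging two carbons with no H on the oxygen.
The molecule carries 3 separate instances of a methoxy ether (-OCH3) meeting every constraint; each maps to a distinct set of atoms, giving 3 matches.

3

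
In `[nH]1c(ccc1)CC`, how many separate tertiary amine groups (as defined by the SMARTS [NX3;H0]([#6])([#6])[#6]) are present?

0

[NX3;H0]([#6])([#6])[#6] is the SMARTS for a tertiary amine: a trivalent nitrogen with no H, bonded to three carbons.
No fragment in the molecule satisfies every constraint, giving 0 matches.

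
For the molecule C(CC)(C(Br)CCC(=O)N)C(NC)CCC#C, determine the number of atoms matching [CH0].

The query [CH0] means: aliphatic carbon with no attached hydrogen.
Check the 17 heavy atoms by environment: 5× C (H2) → no; 4× C (H1) → no; 1× N (H1) → no; 2× C (H3) → no; 2× C (H0) → match; 1× O (H0) → no; 1× N (H2) → no; 1× Br (H0) → no.
That gives 2 matching atoms.

2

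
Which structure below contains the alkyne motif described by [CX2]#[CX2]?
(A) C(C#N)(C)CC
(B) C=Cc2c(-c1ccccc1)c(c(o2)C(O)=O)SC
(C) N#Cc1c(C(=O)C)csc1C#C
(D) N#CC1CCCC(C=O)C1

[CX2]#[CX2] describes a carbon-carbon triple bond (an alkyne).
(A) has a nitrile (-C#N) but the triple bond is C#N, not C#C.
(B) has a vinyl group (-CH=CH2) but the C=C is a double bond; both carbons are CX3, not CX2.
(C) contains an ethynyl group (-C#CH), which satisfies every atom and bond constraint.
(D) has a nitrile (-C#N) but the triple bond is C#N, not C#C.
So the answer is (C).

C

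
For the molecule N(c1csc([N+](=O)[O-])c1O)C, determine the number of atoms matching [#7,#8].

5

The query [#7,#8] means: nitrogen or oxygen (comma = OR).
Check the 11 heavy atoms by environment: 1× s (aromatic) → no; 4× c (aromatic) → no; 1× N (charge +1) → match; 1× O (charge -1) → match; 2× O → match; 1× N → match; 1× C → no.
Summing the matching environments: 1 + 1 + 2 + 1 = 5 matching atoms.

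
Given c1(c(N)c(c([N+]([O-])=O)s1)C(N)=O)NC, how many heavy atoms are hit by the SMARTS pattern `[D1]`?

The query [D1] means: atom with exactly one heavy-atom neighbour (degree 1).
Check the 14 heavy atoms by environment: 1× s (aromatic, D2) → no; 4× c (aromatic, D3) → no; 2× N (D1) → match; 1× C (D3) → no; 2× O (D1) → match; 1× N (charge +1, D3) → no; 1× O (charge -1, D1) → match; 1× N (D2) → no; 1× C (D1) → match.
Summing the matching environments: 2 + 2 + 1 + 1 = 6 matching atoms.

6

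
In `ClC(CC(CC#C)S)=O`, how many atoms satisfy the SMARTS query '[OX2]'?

0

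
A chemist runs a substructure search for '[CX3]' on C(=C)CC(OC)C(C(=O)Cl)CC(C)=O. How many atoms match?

4

The query [CX3] means: C with X3: aliphatic carbon with exactly 3 total connections.
Check the 14 heavy atoms by environment: 6× C (X4) → no; 1× O (X2) → no; 4× C (X3) → match; 2× O (X1) → no; 1× Cl (X1) → no.
That gives 4 matching atoms.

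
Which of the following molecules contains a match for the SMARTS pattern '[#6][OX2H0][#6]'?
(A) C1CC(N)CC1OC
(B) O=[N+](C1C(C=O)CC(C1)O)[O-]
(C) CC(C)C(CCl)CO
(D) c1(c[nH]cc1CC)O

A

[#6][OX2H0][#6] describes an aliphatic oxygen bridging two carbons with no H on the oxygen (an ether).
(A) contains a methoxy ether (-OCH3), which satisfies every atom and bond constraint.
(B) has a hydroxyl group (-OH) but the oxygen has H1, not H0 bridging two carbons.
(C) has a hydroxyl group (-OH) but the oxygen has H1, not H0 bridging two carbons.
(D) has a hydroxyl group (-OH) but the oxygen has H1, not H0 bridging two carbons.
So the answer is (A).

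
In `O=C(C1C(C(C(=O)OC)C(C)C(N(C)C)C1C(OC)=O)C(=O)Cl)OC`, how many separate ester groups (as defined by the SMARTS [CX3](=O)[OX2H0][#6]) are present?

3

[CX3](=O)[OX2H0][#6] is the SMARTS for an ester: a carbonyl carbon bonded to an oxygen that is itself bonded to carbon (no H on that O).
The molecule carries 3 separate instances of a methyl-ester group (-C(=O)OCH3) meeting every constraint; each maps to a distinct set of atoms, giving 3 matches.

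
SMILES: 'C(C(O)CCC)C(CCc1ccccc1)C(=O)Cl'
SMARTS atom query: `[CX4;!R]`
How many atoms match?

Check the 18 heavy atoms by environment: 8× C (X4, acyclic) → match; 6× c (aromatic, X3, in 6-ring) → no; 1× C (X3, acyclic) → no; 1× O (X1, acyclic) → no; 1× Cl (X1, acyclic) → no; 1× O (X2, acyclic) → no.
That gives 8 matching atoms.

8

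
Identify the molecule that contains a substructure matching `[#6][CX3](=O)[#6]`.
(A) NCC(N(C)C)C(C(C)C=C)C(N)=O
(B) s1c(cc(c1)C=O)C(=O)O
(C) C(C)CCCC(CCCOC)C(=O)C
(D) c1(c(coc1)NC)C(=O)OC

[#6][CX3](=O)[#6] describes a carbonyl carbon (no H) flanked by two carbons (a ketone).
(A) has a primary amide (-C(=O)NH2) but one neighbour of the carbonyl carbon is N, not C.
(B) has a carboxylic acid group (-C(=O)OH) but one neighbour of the carbonyl carbon is O, not C.
(C) contains an acetyl/ketone group (-C(=O)CH3), which satisfies every atom and bond constraint.
(D) has a methyl-ester group (-C(=O)OCH3) but one neighbour of the carbonyl carbon is O, not C.
So the answer is (C).

C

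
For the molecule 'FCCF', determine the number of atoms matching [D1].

The query [D1] means: atom with exactly one heavy-atom neighbour (degree 1).
Check the 4 heavy atoms by environment: 2× C (D2) → no; 2× F (D1) → match.
That gives 2 matching atoms.

2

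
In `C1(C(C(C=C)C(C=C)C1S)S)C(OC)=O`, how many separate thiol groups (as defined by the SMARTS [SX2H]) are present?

[SX2H] is the SMARTS for a thiol: an aliphatic sulfur with two connections, one being H.
The molecule carries 2 separate instances of a thiol (-SH) meeting every constraint; each maps to a distinct set of atoms, giving 2 matches.

2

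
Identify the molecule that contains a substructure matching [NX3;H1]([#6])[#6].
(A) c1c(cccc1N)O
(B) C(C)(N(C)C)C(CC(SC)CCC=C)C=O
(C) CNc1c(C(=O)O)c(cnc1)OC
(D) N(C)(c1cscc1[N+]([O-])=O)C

C

[NX3;H1]([#6])[#6] describes a trivalent nitrogen with one H, bonded to two carbons (a secondary amine).
(A) has a primary amino group (-NH2) but the nitrogen has H2 and only one carbon neighbour.
(B) has a dimethylamino group (-N(CH3)2) but the nitrogen has H0, not H1.
(C) contains an N-methylamino group (-NHCH3), which satisfies every atom and bond constraint.
(D) has a dimethylamino group (-N(CH3)2) but the nitrogen has H0, not H1.
So the answer is (C).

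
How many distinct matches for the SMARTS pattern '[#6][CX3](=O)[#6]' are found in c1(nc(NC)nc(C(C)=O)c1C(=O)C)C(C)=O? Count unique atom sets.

3

[#6][CX3](=O)[#6] is the SMARTS for a ketone: a carbonyl carbon (no H) flanked by two carbons.
The molecule carries 3 separate instances of an acetyl/ketone group (-C(=O)CH3) meeting every constraint; each maps to a distinct set of atoms, giving 3 matches.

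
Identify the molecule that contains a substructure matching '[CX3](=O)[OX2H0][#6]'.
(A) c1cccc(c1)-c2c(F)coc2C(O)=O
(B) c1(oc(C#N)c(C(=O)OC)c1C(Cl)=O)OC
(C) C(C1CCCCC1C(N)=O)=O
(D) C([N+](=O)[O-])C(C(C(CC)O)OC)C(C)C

B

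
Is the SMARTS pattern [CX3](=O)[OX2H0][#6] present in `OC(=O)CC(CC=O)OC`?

No

The pattern [CX3](=O)[OX2H0][#6] describes a carbonyl carbon bonded to an oxygen that is itself bonded to carbon (no H on that O) — an ester.
The closest candidate here is a methoxy ether (-OCH3), but the ether oxygen is not adjacent to a C=O carbon. No other fragment satisfies the full query, so there is no match.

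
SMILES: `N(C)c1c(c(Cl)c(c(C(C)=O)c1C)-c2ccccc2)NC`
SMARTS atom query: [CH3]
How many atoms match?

4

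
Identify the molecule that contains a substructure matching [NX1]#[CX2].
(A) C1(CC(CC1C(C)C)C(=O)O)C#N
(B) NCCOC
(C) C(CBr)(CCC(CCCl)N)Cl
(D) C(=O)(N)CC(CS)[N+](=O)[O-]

A

[NX1]#[CX2] describes a nitrogen triple-bonded to a two-connected carbon (a nitrile).
(A) contains a nitrile (-C#N), which satisfies every atom and bond constraint.
(B) has a primary amino group (-NH2) but the nitrogen is NX3 (three connections), not NX1 triple-bonded.
(C) has a primary amino group (-NH2) but the nitrogen is NX3 (three connections), not NX1 triple-bonded.
(D) has a primary amide (-C(=O)NH2) but the nitrogen is NX3, not NX1.
So the answer is (A).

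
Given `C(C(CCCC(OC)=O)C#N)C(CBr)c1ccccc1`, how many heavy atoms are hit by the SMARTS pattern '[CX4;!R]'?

8

The query [CX4;!R] means: aliphatic carbon with four total connections, not in a ring.
Check the 20 heavy atoms by environment: 8× C (X4, acyclic) → match; 1× C (X2, acyclic) → no; 1× N (X1, acyclic) → no; 1× Br (X1, acyclic) → no; 1× C (X3, acyclic) → no; 1× O (X1, acyclic) → no; 1× O (X2, acyclic) → no; 6× c (aromatic, X3, in 6-ring) → no.
That gives 8 matching atoms.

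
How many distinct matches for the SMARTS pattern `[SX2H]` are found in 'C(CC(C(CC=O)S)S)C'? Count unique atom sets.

2

[SX2H] is the SMARTS for a thiol: an aliphatic sulfur with two connections, one being H.
The molecule carries 2 separate instances of a thiol (-SH) meeting every constraint; each maps to a distinct set of atoms, giving 2 matches.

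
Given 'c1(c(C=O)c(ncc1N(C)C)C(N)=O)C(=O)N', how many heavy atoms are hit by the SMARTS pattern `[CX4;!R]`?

2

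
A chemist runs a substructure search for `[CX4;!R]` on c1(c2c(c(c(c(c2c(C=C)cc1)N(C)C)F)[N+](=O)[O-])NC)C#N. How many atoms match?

3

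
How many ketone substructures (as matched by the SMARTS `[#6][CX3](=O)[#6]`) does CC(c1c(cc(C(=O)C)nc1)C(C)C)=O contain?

2

[#6][CX3](=O)[#6] is the SMARTS for a ketone: a carbonyl carbon (no H) flanked by two carbons.
The molecule carries 2 separate instances of an acetyl/ketone group (-C(=O)CH3) meeting every constraint; each maps to a distinct set of atoms, giving 2 matches.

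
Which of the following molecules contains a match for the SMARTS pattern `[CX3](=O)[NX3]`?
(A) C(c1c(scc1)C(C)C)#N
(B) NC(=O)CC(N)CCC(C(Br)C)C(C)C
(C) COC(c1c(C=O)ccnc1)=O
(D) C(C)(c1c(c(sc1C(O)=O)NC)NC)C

[CX3](=O)[NX3] describes a carbonyl carbon bonded to a trivalent nitrogen (an amide).
(A) has a nitrile (-C#N) but the nitrile N is NX1 (triple-bonded), not NX3.
(B) contains a primary amide (-C(=O)NH2), which satisfies every atom and bond constraint.
(C) has a methyl-ester group (-C(=O)OCH3) but the carbonyl is bonded to O, not to an NX3 nitrogen.
(D) has a carboxylic acid group (-C(=O)OH) but the carbonyl is bonded to O, not to an NX3 nitrogen.
So the answer is (B).

B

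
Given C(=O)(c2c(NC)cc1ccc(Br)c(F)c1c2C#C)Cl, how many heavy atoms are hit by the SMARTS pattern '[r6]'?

The query [r6] means: r6 matches atoms in a six-membered ring.
Check the 19 heavy atoms by environment: 10× c (aromatic, in 6-ring) → match; 4× C (acyclic) → no; 1× Br (acyclic) → no; 1× O (acyclic) → no; 1× Cl (acyclic) → no; 1× N (acyclic) → no; 1× F (acyclic) → no.
That gives 10 matching atoms.

10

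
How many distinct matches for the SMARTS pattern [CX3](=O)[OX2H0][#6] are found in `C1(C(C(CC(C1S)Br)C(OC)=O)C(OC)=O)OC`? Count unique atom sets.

[CX3](=O)[OX2H0][#6] is the SMARTS for an ester: a carbonyl carbon bonded to an oxygen that is itself bonded to carbon (no H on that O).
The molecule carries 2 separate instances of a methyl-ester group (-C(=O)OCH3) meeting every constraint; each maps to a distinct set of atoms, giving 2 matches.

2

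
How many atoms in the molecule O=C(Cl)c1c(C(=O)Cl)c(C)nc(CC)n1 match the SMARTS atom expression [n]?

2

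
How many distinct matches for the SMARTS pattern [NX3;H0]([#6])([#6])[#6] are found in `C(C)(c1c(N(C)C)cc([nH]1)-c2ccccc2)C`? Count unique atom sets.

[NX3;H0]([#6])([#6])[#6] is the SMARTS for a tertiary amine: a trivalent nitrogen with no H, bonded to three carbons.
Exactly one fragment in the molecule meets all constraints, giving 1 match.

1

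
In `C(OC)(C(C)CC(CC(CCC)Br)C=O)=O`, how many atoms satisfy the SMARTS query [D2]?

The query [D2] means: atom with exactly two heavy-atom neighbours.
Check the 16 heavy atoms by environment: 5× C (D2) → match; 4× C (D3) → no; 3× C (D1) → no; 2× O (D1) → no; 1× O (D2) → match; 1× Br (D1) → no.
Summing the matching environments: 5 + 1 = 6 matching atoms.

6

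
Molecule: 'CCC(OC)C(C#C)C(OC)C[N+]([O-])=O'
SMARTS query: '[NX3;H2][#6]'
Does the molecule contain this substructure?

No

The pattern [NX3;H2][#6] describes a trivalent nitrogen with two H attached to carbon — a primary amine.
The closest candidate here is a nitro group (-[N+](=O)[O-]), but the nitrogen is [N+] with no H, not NX3H2. No other fragment satisfies the full query, so there is no match.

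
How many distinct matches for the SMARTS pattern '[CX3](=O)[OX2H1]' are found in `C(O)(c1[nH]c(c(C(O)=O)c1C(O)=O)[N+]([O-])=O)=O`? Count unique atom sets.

[CX3](=O)[OX2H1] is the SMARTS for a carboxylic acid: an sp2 carbon double-bonded to O and single-bonded to an -OH oxygen.
The molecule carries 3 separate instances of a carboxylic acid group (-C(=O)OH) meeting every constraint; each maps to a distinct set of atoms, giving 3 matches.

3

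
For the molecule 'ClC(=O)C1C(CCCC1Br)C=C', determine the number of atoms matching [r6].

6

Check the 12 heavy atoms by environment: 6× C (in 6-ring) → match; 1× Br (acyclic) → no; 3× C (acyclic) → no; 1× O (acyclic) → no; 1× Cl (acyclic) → no.
That gives 6 matching atoms.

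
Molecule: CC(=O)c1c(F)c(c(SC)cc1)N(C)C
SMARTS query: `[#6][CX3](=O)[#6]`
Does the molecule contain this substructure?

The pattern [#6][CX3](=O)[#6] describes a carbonyl carbon (no H) flanked by two carbons — a ketone.
The molecule carries an acetyl/ketone group (-C(=O)CH3), whose atoms satisfy every constraint of the query, so the pattern matches.

Yes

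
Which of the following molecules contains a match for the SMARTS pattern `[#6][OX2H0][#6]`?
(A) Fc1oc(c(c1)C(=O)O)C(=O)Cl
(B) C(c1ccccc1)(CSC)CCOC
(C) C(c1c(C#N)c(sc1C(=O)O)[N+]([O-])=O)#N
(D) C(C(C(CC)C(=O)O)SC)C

B

[#6][OX2H0][#6] describes an aliphatic oxygen bridging two carbons with no H on the oxygen (an ether).
(A) has a carboxylic acid group (-C(=O)OH) but the -OH oxygen has H1; the =O is OX1, not OX2.
(B) contains a methoxy ether (-OCH3), which satisfies every atom and bond constraint.
(C) has a carboxylic acid group (-C(=O)OH) but the -OH oxygen has H1; the =O is OX1, not OX2.
(D) has a carboxylic acid group (-C(=O)OH) but the -OH oxygen has H1; the =O is OX1, not OX2.
So the answer is (B).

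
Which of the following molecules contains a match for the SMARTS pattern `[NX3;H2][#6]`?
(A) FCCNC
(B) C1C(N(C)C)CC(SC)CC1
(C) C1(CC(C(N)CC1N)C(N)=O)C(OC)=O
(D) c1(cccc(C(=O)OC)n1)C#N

[NX3;H2][#6] describes a trivalent nitrogen with two H attached to carbon (a primary amine).
(A) has an N-methylamino group (-NHCH3) but the nitrogen bears two carbons and only one H (H1), not H2.
(B) has a dimethylamino group (-N(CH3)2) but the nitrogen has H0, not H2.
(C) contains a primary amino group (-NH2), which satisfies every atom and bond constraint.
(D) has a nitrile (-C#N) but the nitrogen is NX1 (triple-bonded), not NX3 with two H.
So the answer is (C).

C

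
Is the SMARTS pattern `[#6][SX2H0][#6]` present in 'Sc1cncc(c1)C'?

The pattern [#6][SX2H0][#6] describes an aliphatic sulfur bridging two carbons with no H on the sulfur — a thioether.
The closest candidate here is a thiol (-SH), but the sulfur has H1, not H0 bridging two carbons. No other fragment satisfies the full query, so there is no match.

No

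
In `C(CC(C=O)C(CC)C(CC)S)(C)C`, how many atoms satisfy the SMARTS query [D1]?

6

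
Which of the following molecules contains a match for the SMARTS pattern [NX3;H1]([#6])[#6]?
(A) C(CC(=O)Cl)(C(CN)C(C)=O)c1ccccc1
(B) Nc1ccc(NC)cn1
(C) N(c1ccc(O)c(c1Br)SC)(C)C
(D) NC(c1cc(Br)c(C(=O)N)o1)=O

B

[NX3;H1]([#6])[#6] describes a trivalent nitrogen with one H, bonded to two carbons (a secondary amine).
(A) has a primary amino group (-NH2) but the nitrogen has H2 and only one carbon neighbour.
(B) contains an N-methylamino group (-NHCH3), which satisfies every atom and bond constraint.
(C) has a dimethylamino group (-N(CH3)2) but the nitrogen has H0, not H1.
(D) has a primary amide (-C(=O)NH2) but the -C(=O)NH2 nitrogen has H2, not H1.
So the answer is (B).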